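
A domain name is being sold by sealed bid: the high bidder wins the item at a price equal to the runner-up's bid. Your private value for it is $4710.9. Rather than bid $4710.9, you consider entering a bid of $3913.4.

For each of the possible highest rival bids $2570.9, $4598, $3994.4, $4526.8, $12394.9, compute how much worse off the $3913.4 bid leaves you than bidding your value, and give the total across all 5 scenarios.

$1013.5

The deviation costs you only when the competing bid falls strictly between $3913.4 and $4710.9; elsewhere both bids give the same outcome.
$2570.9: outcomes coincide → loss $0.
$4598: truthful payoff $112.9, deviation payoff $0 → loss $112.9.
$3994.4: truthful payoff $716.5, deviation payoff $0 → loss $716.5.
$4526.8: truthful payoff $184.1, deviation payoff $0 → loss $184.1.
$12394.9: outcomes coincide → loss $0.
Total loss = $112.9 + $716.5 + $184.1 = $1013.5.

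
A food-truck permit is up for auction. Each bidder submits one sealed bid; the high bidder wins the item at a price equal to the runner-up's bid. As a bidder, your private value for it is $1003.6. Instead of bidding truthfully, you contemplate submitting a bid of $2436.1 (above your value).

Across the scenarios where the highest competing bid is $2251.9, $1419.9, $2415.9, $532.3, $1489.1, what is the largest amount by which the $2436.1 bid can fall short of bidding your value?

$1412.3

$2251.9: truthful gives $0, deviation gives −$1248.3 → loss $1248.3.
$1419.9: truthful gives $0, deviation gives −$416.3 → loss $416.3.
$2415.9: truthful gives $0, deviation gives −$1412.3 → loss $1412.3.
$532.3: same outcome either way → loss $0.
$1489.1: truthful gives $0, deviation gives −$485.5 → loss $485.5.
Maximum loss: $1412.3.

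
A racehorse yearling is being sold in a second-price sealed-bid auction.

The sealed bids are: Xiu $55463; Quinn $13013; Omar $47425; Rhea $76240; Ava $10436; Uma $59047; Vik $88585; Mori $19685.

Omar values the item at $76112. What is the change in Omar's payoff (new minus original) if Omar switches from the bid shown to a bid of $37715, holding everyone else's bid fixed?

$0

The highest bid among the other bidders is $88585; Omar's bid doesn't change that.
Original bid $47425: Omar is not highest (top rival bid is $88585); payoff $0.
Alternative bid $37715: Omar is not highest (top rival bid is $88585); payoff $0.
Change in payoff = $0 − ($0) = $0.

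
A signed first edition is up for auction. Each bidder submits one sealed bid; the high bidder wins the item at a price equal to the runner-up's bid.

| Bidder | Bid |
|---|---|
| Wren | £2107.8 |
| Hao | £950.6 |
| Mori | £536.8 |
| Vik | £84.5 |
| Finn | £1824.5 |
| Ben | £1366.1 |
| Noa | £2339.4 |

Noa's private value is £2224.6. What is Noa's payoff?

£116.8

Highest bid: Noa at £2339.4, so Noa wins.
Second-highest bid: Wren at £2107.8 — that is the price the winner pays.
Noa's payoff = value − price = £2224.6 − £2107.8 = £116.8.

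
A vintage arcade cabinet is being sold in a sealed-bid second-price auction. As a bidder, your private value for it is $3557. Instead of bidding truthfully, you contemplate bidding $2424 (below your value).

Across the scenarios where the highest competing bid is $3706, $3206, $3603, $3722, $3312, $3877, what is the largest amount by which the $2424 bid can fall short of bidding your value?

$3706: same outcome either way → loss $0.
$3206: truthful gives $351, deviation gives $0 → loss $351.
$3603: same outcome either way → loss $0.
$3722: same outcome either way → loss $0.
$3312: truthful gives $245, deviation gives $0 → loss $245.
$3877: same outcome either way → loss $0.
Maximum loss: $351.

$351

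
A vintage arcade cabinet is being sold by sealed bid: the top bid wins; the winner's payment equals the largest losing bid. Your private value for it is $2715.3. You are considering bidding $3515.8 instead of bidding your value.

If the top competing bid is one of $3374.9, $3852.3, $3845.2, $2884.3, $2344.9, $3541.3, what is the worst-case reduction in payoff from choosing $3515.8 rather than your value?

$659.6

$3374.9: truthful gives $0, deviation gives −$659.6 → loss $659.6.
$3852.3: same outcome either way → loss $0.
$3845.2: same outcome either way → loss $0.
$2884.3: truthful gives $0, deviation gives −$169 → loss $169.
$2344.9: same outcome either way → loss $0.
$3541.3: same outcome either way → loss $0.
Maximum loss: $659.6.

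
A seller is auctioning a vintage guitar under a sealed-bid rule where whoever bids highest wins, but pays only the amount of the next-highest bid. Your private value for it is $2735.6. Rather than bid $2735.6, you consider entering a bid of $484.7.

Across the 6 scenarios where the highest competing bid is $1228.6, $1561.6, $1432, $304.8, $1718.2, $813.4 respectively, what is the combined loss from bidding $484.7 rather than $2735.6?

The deviation costs you only when the competing bid falls strictly between $484.7 and $2735.6; elsewhere both bids give the same outcome.
$1228.6: truthful payoff $1507, deviation payoff $0 → loss $1507.
$1561.6: truthful payoff $1174, deviation payoff $0 → loss $1174.
$1432: truthful payoff $1303.6, deviation payoff $0 → loss $1303.6.
$304.8: outcomes coincide → loss $0.
$1718.2: truthful payoff $1017.4, deviation payoff $0 → loss $1017.4.
$813.4: truthful payoff $1922.2, deviation payoff $0 → loss $1922.2.
Total loss = $1507 + $1174 + $1303.6 + $1017.4 + $1922.2 = $6924.2.

$6924.2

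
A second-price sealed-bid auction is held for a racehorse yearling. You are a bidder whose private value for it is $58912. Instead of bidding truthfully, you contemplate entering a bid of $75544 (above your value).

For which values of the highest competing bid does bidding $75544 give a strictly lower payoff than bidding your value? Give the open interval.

If the competing bid is below $58912, both bids win at the same price — no difference.
If it is above $75544, both bids lose — no difference.
If it lies strictly between $58912 and $75544, bidding your value loses (payoff 0) while bidding $75544 wins at a price above your value (payoff negative).
So the deviation strictly hurts on the open interval ($58912, $75544).

($58912, $75544)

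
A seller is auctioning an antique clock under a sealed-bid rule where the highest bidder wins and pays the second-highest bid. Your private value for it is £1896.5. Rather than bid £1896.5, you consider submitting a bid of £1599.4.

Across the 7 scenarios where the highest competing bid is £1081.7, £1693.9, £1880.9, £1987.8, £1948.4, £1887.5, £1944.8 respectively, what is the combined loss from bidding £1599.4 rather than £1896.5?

£227.2

The deviation costs you only when the competing bid falls strictly between £1599.4 and £1896.5; elsewhere both bids give the same outcome.
£1081.7: outcomes coincide → loss £0.
£1693.9: truthful payoff £202.6, deviation payoff £0 → loss £202.6.
£1880.9: truthful payoff £15.6, deviation payoff £0 → loss £15.6.
£1987.8: outcomes coincide → loss £0.
£1948.4: outcomes coincide → loss £0.
£1887.5: truthful payoff £9, deviation payoff £0 → loss £9.
£1944.8: outcomes coincide → loss £0.
Total loss = £202.6 + £15.6 + £9 = £227.2.
Because the price is fixed by the runner-up's bid, deviating from your value can only change a good outcome into a bad one — never the reverse.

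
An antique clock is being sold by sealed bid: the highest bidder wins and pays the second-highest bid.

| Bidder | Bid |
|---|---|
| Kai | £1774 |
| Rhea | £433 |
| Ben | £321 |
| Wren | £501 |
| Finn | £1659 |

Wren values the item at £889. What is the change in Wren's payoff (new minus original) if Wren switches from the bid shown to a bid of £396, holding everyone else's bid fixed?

The highest bid among the other bidders is £1774; Wren's bid doesn't change that.
Original bid £501: Wren is not highest (top rival bid is £1774); payoff £0.
Alternative bid £396: Wren is not highest (top rival bid is £1774); payoff £0.
Change in payoff = £0 − (£0) = £0.

£0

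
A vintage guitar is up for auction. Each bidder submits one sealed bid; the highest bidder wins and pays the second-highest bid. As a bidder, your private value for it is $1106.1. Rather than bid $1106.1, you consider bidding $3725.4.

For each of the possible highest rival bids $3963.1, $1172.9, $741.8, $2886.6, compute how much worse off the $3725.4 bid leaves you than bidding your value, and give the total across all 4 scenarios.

$1847.3

The deviation costs you only when the competing bid falls strictly between $1106.1 and $3725.4; elsewhere both bids give the same outcome.
$3963.1: outcomes coincide → loss $0.
$1172.9: truthful payoff $0, deviation payoff −$66.8 → loss $66.8.
$741.8: outcomes coincide → loss $0.
$2886.6: truthful payoff $0, deviation payoff −$1780.5 → loss $1780.5.
Total loss = $66.8 + $1780.5 = $1847.3.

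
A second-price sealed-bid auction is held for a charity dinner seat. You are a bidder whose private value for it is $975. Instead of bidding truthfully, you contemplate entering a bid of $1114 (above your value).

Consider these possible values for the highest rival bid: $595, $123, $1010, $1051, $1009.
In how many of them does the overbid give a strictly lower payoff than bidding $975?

3

The deviation hurts exactly when the highest competing bid lies strictly between $975 and $1114 — overbidding then wins at a price above your value.
$595: below both → same outcome either way.
$123: below both → same outcome either way.
$1010: inside the interval → strictly worse (loss $35).
$1051: inside the interval → strictly worse (loss $76).
$1009: inside the interval → strictly worse (loss $34).
Count: 3.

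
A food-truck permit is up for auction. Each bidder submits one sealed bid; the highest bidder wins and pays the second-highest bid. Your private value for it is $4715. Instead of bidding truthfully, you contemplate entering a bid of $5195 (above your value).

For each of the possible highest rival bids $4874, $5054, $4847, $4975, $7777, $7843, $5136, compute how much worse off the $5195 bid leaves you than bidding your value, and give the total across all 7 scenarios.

$1311

The deviation costs you only when the competing bid falls strictly between $4715 and $5195; elsewhere both bids give the same outcome.
$4874: truthful payoff $0, deviation payoff −$159 → loss $159.
$5054: truthful payoff $0, deviation payoff −$339 → loss $339.
$4847: truthful payoff $0, deviation payoff −$132 → loss $132.
$4975: truthful payoff $0, deviation payoff −$260 → loss $260.
$7777: outcomes coincide → loss $0.
$7843: outcomes coincide → loss $0.
$5136: truthful payoff $0, deviation payoff −$421 → loss $421.
Total loss = $159 + $339 + $132 + $260 + $421 = $1311.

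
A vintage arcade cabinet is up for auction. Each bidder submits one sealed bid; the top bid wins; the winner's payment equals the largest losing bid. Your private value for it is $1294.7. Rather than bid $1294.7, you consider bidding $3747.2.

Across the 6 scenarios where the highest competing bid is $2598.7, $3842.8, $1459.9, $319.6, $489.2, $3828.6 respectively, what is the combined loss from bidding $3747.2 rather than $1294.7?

$1469.2

The deviation costs you only when the competing bid falls strictly between $1294.7 and $3747.2; elsewhere both bids give the same outcome.
$2598.7: truthful payoff $0, deviation payoff −$1304 → loss $1304.
$3842.8: outcomes coincide → loss $0.
$1459.9: truthful payoff $0, deviation payoff −$165.2 → loss $165.2.
$319.6: outcomes coincide → loss $0.
$489.2: outcomes coincide → loss $0.
$3828.6: outcomes coincide → loss $0.
Total loss = $1304 + $165.2 = $1469.2.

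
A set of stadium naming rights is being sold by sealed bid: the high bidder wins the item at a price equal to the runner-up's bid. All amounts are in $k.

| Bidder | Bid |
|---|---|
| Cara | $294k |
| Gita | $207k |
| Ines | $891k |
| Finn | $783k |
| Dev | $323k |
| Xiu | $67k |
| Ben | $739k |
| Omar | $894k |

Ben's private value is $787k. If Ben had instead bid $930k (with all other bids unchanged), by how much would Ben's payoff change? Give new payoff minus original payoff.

−$107k

The highest bid among the other bidders is $894k; Ben's bid doesn't change that.
Original bid $739k: Ben is not highest (top rival bid is $894k); payoff $0k.
Alternative bid $930k: Ben is highest, pays the top rival bid $894k; payoff $787k − $894k = −$107k.
Change in payoff = −$107k − ($0k) = −$107k.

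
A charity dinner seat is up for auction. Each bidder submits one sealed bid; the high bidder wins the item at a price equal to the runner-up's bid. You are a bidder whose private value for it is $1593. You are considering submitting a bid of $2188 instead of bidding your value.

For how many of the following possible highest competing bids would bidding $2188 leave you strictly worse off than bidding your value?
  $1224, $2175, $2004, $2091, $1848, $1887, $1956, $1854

The deviation hurts exactly when the highest competing bid lies strictly between $1593 and $2188 — overbidding then wins at a price above your value.
$1224: below both → same outcome either way.
$2175: inside the interval → strictly worse (loss $582).
$2004: inside the interval → strictly worse (loss $411).
$2091: inside the interval → strictly worse (loss $498).
$1848: inside the interval → strictly worse (loss $255).
$1887: inside the interval → strictly worse (loss $294).
$1956: inside the interval → strictly worse (loss $363).
$1854: inside the interval → strictly worse (loss $261).
Count: 7.

7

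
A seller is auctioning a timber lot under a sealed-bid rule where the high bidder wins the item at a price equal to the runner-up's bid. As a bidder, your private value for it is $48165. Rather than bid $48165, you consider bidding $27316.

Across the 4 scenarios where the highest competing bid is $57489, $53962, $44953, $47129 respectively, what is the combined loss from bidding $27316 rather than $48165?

$4248

The deviation costs you only when the competing bid falls strictly between $27316 and $48165; elsewhere both bids give the same outcome.
$57489: outcomes coincide → loss $0.
$53962: outcomes coincide → loss $0.
$44953: truthful payoff $3212, deviation payoff $0 → loss $3212.
$47129: truthful payoff $1036, deviation payoff $0 → loss $1036.
Total loss = $3212 + $1036 = $4248.
Because the price is fixed by the runner-up's bid, deviating from your value can only change a good outcome into a bad one — never the reverse.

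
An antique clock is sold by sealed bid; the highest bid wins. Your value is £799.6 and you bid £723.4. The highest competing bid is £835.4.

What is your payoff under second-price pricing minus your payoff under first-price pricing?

£0

Your bid £723.4 is below £835.4, so you lose under either rule.
Payoff is £0 in both cases; difference = £0.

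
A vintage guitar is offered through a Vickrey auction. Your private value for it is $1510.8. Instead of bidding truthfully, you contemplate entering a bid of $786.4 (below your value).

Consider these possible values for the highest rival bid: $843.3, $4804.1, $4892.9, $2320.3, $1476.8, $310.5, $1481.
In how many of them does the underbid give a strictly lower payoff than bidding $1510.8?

3

The deviation hurts exactly when the highest competing bid lies strictly between $786.4 and $1510.8 — underbidding then forfeits a profitable win.
$843.3: inside the interval → strictly worse (loss $667.5).
$4804.1: above both → same outcome either way.
$4892.9: above both → same outcome either way.
$2320.3: above both → same outcome either way.
$1476.8: inside the interval → strictly worse (loss $34).
$310.5: below both → same outcome either way.
$1481: inside the interval → strictly worse (loss $29.8).
Count: 3.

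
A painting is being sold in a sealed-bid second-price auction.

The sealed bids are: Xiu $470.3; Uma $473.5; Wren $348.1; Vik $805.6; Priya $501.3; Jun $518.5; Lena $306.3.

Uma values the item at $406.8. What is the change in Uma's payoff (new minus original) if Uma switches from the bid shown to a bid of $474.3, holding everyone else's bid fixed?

The highest bid among the other bidders is $805.6; Uma's bid doesn't change that.
Original bid $473.5: Uma is not highest (top rival bid is $805.6); payoff $0.
Alternative bid $474.3: Uma is not highest (top rival bid is $805.6); payoff $0.
Change in payoff = $0 − ($0) = $0.

$0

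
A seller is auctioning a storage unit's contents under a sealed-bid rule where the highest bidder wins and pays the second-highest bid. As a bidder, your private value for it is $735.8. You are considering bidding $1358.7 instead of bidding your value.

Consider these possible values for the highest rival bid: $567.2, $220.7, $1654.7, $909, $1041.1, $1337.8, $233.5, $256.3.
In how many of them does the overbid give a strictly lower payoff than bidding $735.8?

The deviation hurts exactly when the highest competing bid lies strictly between $735.8 and $1358.7 — overbidding then wins at a price above your value.
$567.2: below both → same outcome either way.
$220.7: below both → same outcome either way.
$1654.7: above both → same outcome either way.
$909: inside the interval → strictly worse (loss $173.2).
$1041.1: inside the interval → strictly worse (loss $305.3).
$1337.8: inside the interval → strictly worse (loss $602).
$233.5: below both → same outcome either way.
$256.3: below both → same outcome either way.
Count: 3.

3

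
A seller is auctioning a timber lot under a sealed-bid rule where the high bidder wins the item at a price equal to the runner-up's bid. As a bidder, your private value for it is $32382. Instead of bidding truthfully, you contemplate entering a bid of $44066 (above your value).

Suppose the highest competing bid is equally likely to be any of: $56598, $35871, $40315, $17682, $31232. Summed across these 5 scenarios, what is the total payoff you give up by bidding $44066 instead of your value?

The deviation costs you only when the competing bid falls strictly between $32382 and $44066; elsewhere both bids give the same outcome.
$56598: outcomes coincide → loss $0.
$35871: truthful payoff $0, deviation payoff −$3489 → loss $3489.
$40315: truthful payoff $0, deviation payoff −$7933 → loss $7933.
$17682: outcomes coincide → loss $0.
$31232: outcomes coincide → loss $0.
Total loss = $3489 + $7933 = $11422.

$11422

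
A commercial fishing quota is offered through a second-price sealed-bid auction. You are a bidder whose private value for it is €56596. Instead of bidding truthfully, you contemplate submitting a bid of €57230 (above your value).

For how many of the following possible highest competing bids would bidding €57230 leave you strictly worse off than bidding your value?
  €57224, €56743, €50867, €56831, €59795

3

The deviation hurts exactly when the highest competing bid lies strictly between €56596 and €57230 — overbidding then wins at a price above your value.
€57224: inside the interval → strictly worse (loss €628).
€56743: inside the interval → strictly worse (loss €147).
€50867: below both → same outcome either way.
€56831: inside the interval → strictly worse (loss €235).
€59795: above both → same outcome either way.
Count: 3.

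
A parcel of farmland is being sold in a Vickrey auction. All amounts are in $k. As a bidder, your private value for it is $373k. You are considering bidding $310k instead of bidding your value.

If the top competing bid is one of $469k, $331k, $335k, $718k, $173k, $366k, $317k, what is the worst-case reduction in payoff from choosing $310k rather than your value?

$469k: same outcome either way → loss $0k.
$331k: truthful gives $42k, deviation gives $0k → loss $42k.
$335k: truthful gives $38k, deviation gives $0k → loss $38k.
$718k: same outcome either way → loss $0k.
$173k: same outcome either way → loss $0k.
$366k: truthful gives $7k, deviation gives $0k → loss $7k.
$317k: truthful gives $56k, deviation gives $0k → loss $56k.
Maximum loss: $56k.

$56k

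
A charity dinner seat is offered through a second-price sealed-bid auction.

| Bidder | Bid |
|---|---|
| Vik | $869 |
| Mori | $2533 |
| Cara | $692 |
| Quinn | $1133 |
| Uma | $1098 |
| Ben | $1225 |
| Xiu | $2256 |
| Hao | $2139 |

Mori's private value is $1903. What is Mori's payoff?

Highest bid: Mori at $2533, so Mori wins.
Second-highest bid: Xiu at $2256 — that is the price the winner pays.
Mori's payoff = value − price = $1903 − $2256 = −$353.

−$353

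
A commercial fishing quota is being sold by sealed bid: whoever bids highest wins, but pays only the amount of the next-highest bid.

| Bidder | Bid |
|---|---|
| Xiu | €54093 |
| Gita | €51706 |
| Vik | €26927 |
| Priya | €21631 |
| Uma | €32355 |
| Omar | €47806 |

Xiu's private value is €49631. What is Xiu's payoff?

−€2075

Highest bid: Xiu at €54093, so Xiu wins.
Second-highest bid: Gita at €51706 — that is the price the winner pays.
Xiu's payoff = value − price = €49631 − €51706 = −€2075.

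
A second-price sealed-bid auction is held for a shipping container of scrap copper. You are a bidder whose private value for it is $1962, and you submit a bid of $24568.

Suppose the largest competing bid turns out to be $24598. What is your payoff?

Your bid $24568 is below the highest competing bid $24598, so you lose.
A losing bidder pays nothing and receives nothing: payoff = $0.

$0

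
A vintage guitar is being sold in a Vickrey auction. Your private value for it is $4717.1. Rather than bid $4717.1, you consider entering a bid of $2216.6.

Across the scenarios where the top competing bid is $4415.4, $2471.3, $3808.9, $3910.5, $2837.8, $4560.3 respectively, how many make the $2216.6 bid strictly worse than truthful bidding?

6

The deviation hurts exactly when the highest competing bid lies strictly between $2216.6 and $4717.1 — underbidding then forfeits a profitable win.
$4415.4: inside the interval → strictly worse (loss $301.7).
$2471.3: inside the interval → strictly worse (loss $2245.8).
$3808.9: inside the interval → strictly worse (loss $908.2).
$3910.5: inside the interval → strictly worse (loss $806.6).
$2837.8: inside the interval → strictly worse (loss $1879.3).
$4560.3: inside the interval → strictly worse (loss $156.8).
Count: 6.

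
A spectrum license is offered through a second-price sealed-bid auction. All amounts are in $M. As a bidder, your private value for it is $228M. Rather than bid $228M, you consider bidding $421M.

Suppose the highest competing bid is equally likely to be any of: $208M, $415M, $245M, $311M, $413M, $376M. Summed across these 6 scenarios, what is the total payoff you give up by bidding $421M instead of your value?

The deviation costs you only when the competing bid falls strictly between $228M and $421M; elsewhere both bids give the same outcome.
$208M: outcomes coincide → loss $0M.
$415M: truthful payoff $0M, deviation payoff −$187M → loss $187M.
$245M: truthful payoff $0M, deviation payoff −$17M → loss $17M.
$311M: truthful payoff $0M, deviation payoff −$83M → loss $83M.
$413M: truthful payoff $0M, deviation payoff −$185M → loss $185M.
$376M: truthful payoff $0M, deviation payoff −$148M → loss $148M.
Total loss = $187M + $17M + $83M + $185M + $148M = $620M.

$620M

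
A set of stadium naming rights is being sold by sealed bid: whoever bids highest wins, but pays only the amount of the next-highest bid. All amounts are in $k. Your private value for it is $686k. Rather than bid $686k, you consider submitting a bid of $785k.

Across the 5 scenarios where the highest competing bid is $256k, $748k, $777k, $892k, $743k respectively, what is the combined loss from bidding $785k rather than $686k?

$210k

The deviation costs you only when the competing bid falls strictly between $686k and $785k; elsewhere both bids give the same outcome.
$256k: outcomes coincide → loss $0k.
$748k: truthful payoff $0k, deviation payoff −$62k → loss $62k.
$777k: truthful payoff $0k, deviation payoff −$91k → loss $91k.
$892k: outcomes coincide → loss $0k.
$743k: truthful payoff $0k, deviation payoff −$57k → loss $57k.
Total loss = $62k + $91k + $57k = $210k.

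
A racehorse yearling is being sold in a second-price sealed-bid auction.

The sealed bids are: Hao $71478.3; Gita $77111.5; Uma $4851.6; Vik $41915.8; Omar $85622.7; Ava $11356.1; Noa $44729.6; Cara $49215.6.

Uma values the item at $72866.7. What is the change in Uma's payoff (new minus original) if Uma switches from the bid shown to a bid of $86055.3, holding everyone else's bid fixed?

The highest bid among the other bidders is $85622.7; Uma's bid doesn't change that.
Original bid $4851.6: Uma is not highest (top rival bid is $85622.7); payoff $0.
Alternative bid $86055.3: Uma is highest, pays the top rival bid $85622.7; payoff $72866.7 − $85622.7 = −$12756.
Change in payoff = −$12756 − ($0) = −$12756.

−$12756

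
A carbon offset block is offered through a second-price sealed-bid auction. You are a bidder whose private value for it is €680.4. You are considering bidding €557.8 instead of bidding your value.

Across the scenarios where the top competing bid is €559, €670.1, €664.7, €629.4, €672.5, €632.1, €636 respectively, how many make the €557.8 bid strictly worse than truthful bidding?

The deviation hurts exactly when the highest competing bid lies strictly between €557.8 and €680.4 — underbidding then forfeits a profitable win.
€559: inside the interval → strictly worse (loss €121.4).
€670.1: inside the interval → strictly worse (loss €10.3).
€664.7: inside the interval → strictly worse (loss €15.7).
€629.4: inside the interval → strictly worse (loss €51).
€672.5: inside the interval → strictly worse (loss €7.9).
€632.1: inside the interval → strictly worse (loss €48.3).
€636: inside the interval → strictly worse (loss €44.4).
Count: 7.

7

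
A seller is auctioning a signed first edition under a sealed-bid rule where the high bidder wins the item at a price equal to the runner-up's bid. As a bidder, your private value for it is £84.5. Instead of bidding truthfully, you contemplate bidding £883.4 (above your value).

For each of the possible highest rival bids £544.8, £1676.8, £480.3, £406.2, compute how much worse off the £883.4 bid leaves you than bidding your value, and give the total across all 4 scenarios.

The deviation costs you only when the competing bid falls strictly between £84.5 and £883.4; elsewhere both bids give the same outcome.
£544.8: truthful payoff £0, deviation payoff −£460.3 → loss £460.3.
£1676.8: outcomes coincide → loss £0.
£480.3: truthful payoff £0, deviation payoff −£395.8 → loss £395.8.
£406.2: truthful payoff £0, deviation payoff −£321.7 → loss £321.7.
Total loss = £460.3 + £395.8 + £321.7 = £1177.8.

£1177.8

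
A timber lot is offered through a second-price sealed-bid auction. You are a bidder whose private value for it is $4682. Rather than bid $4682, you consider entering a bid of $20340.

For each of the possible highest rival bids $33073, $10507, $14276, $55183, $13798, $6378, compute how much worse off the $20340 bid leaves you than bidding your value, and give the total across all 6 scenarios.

The deviation costs you only when the competing bid falls strictly between $4682 and $20340; elsewhere both bids give the same outcome.
$33073: outcomes coincide → loss $0.
$10507: truthful payoff $0, deviation payoff −$5825 → loss $5825.
$14276: truthful payoff $0, deviation payoff −$9594 → loss $9594.
$55183: outcomes coincide → loss $0.
$13798: truthful payoff $0, deviation payoff −$9116 → loss $9116.
$6378: truthful payoff $0, deviation payoff −$1696 → loss $1696.
Total loss = $5825 + $9594 + $9116 + $1696 = $26231.

$26231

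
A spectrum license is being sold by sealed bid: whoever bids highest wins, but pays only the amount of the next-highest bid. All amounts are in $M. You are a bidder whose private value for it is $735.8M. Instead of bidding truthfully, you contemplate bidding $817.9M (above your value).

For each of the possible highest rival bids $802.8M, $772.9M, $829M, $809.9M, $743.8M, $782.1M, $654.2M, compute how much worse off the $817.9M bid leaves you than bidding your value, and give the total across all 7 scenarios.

The deviation costs you only when the competing bid falls strictly between $735.8M and $817.9M; elsewhere both bids give the same outcome.
$802.8M: truthful payoff $0M, deviation payoff −$67M → loss $67M.
$772.9M: truthful payoff $0M, deviation payoff −$37.1M → loss $37.1M.
$829M: outcomes coincide → loss $0M.
$809.9M: truthful payoff $0M, deviation payoff −$74.1M → loss $74.1M.
$743.8M: truthful payoff $0M, deviation payoff −$8M → loss $8M.
$782.1M: truthful payoff $0M, deviation payoff −$46.3M → loss $46.3M.
$654.2M: outcomes coincide → loss $0M.
Total loss = $67M + $37.1M + $74.1M + $8M + $46.3M = $232.5M.
Because the price is fixed by the runner-up's bid, deviating from your value can only change a good outcome into a bad one — never the reverse.

$232.5M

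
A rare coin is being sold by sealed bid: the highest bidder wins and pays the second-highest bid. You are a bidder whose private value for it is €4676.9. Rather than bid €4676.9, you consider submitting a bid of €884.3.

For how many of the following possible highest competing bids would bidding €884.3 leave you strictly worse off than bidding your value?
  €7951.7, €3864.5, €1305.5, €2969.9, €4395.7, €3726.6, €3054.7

The deviation hurts exactly when the highest competing bid lies strictly between €884.3 and €4676.9 — underbidding then forfeits a profitable win.
€7951.7: above both → same outcome either way.
€3864.5: inside the interval → strictly worse (loss €812.4).
€1305.5: inside the interval → strictly worse (loss €3371.4).
€2969.9: inside the interval → strictly worse (loss €1707).
€4395.7: inside the interval → strictly worse (loss €281.2).
€3726.6: inside the interval → strictly worse (loss €950.3).
€3054.7: inside the interval → strictly worse (loss €1622.2).
Count: 6.

6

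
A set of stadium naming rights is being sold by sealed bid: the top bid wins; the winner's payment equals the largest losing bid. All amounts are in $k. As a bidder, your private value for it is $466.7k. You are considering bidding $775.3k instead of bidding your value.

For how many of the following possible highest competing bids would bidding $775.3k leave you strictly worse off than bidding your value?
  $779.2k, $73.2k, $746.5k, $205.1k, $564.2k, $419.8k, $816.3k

2

The deviation hurts exactly when the highest competing bid lies strictly between $466.7k and $775.3k — overbidding then wins at a price above your value.
$779.2k: above both → same outcome either way.
$73.2k: below both → same outcome either way.
$746.5k: inside the interval → strictly worse (loss $279.8k).
$205.1k: below both → same outcome either way.
$564.2k: inside the interval → strictly worse (loss $97.5k).
$419.8k: below both → same outcome either way.
$816.3k: above both → same outcome either way.
Count: 2.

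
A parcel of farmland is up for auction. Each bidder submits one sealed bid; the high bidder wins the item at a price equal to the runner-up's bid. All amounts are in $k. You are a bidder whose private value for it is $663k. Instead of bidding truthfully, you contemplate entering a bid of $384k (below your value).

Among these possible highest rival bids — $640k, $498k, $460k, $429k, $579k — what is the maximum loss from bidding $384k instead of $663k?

$640k: truthful gives $23k, deviation gives $0k → loss $23k.
$498k: truthful gives $165k, deviation gives $0k → loss $165k.
$460k: truthful gives $203k, deviation gives $0k → loss $203k.
$429k: truthful gives $234k, deviation gives $0k → loss $234k.
$579k: truthful gives $84k, deviation gives $0k → loss $84k.
Maximum loss: $234k.

$234k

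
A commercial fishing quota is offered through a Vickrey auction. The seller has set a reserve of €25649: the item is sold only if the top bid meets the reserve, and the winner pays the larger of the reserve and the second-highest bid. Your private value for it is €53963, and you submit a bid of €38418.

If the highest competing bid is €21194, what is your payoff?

€28314

Your bid €38418 is the highest and exceeds the reserve.
Price = max(second-highest bid, reserve) = max(€21194, €25649) = €25649.
Payoff = €53963 − €25649 = €28314.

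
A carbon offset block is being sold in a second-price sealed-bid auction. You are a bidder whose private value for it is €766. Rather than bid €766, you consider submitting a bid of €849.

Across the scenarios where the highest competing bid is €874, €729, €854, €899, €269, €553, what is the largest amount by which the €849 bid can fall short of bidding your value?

€874: same outcome either way → loss €0.
€729: same outcome either way → loss €0.
€854: same outcome either way → loss €0.
€899: same outcome either way → loss €0.
€269: same outcome either way → loss €0.
€553: same outcome either way → loss €0.
Maximum loss: €0.

€0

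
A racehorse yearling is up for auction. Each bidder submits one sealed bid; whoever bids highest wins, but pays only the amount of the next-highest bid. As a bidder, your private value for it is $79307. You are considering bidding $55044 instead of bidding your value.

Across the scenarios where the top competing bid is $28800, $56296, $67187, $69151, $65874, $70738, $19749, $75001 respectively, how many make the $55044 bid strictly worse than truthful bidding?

6

The deviation hurts exactly when the highest competing bid lies strictly between $55044 and $79307 — underbidding then forfeits a profitable win.
$28800: below both → same outcome either way.
$56296: inside the interval → strictly worse (loss $23011).
$67187: inside the interval → strictly worse (loss $12120).
$69151: inside the interval → strictly worse (loss $10156).
$65874: inside the interval → strictly worse (loss $13433).
$70738: inside the interval → strictly worse (loss $8569).
$19749: below both → same outcome either way.
$75001: inside the interval → strictly worse (loss $4306).
Count: 6.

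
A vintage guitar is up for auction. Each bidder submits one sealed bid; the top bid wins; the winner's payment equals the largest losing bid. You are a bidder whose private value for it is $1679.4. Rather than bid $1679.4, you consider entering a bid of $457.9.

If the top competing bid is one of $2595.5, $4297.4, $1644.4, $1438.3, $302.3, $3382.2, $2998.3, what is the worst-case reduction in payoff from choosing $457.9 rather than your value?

$2595.5: same outcome either way → loss $0.
$4297.4: same outcome either way → loss $0.
$1644.4: truthful gives $35, deviation gives $0 → loss $35.
$1438.3: truthful gives $241.1, deviation gives $0 → loss $241.1.
$302.3: same outcome either way → loss $0.
$3382.2: same outcome either way → loss $0.
$2998.3: same outcome either way → loss $0.
Maximum loss: $241.1.

$241.1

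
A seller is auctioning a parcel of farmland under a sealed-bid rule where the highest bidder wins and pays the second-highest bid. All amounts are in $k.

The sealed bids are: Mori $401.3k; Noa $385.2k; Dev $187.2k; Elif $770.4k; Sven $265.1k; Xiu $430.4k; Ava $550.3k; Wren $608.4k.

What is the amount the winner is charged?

$608.4k

Highest bid: Elif at $770.4k, so Elif wins.
Second-highest bid: Wren at $608.4k — that is the price the winner pays.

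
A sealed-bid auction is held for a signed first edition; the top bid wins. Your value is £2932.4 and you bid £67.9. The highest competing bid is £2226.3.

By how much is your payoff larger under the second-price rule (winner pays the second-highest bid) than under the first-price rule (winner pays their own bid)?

£0

Your bid £67.9 is below £2226.3, so you lose under either rule.
Payoff is £0 in both cases; difference = £0.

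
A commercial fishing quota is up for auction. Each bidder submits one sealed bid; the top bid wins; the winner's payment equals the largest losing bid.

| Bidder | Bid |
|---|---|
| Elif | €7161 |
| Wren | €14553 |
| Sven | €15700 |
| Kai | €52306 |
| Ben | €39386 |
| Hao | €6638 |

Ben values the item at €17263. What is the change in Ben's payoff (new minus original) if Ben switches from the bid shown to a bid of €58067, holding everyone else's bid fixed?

The highest bid among the other bidders is €52306; Ben's bid doesn't change that.
Original bid €39386: Ben is not highest (top rival bid is €52306); payoff €0.
Alternative bid €58067: Ben is highest, pays the top rival bid €52306; payoff €17263 − €52306 = −€35043.
Change in payoff = −€35043 − (€0) = −€35043.

−€35043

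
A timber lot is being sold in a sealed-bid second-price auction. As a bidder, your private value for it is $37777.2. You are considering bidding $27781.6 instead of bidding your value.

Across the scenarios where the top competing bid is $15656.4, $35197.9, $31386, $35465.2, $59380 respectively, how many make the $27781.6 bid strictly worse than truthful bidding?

The deviation hurts exactly when the highest competing bid lies strictly between $27781.6 and $37777.2 — underbidding then forfeits a profitable win.
$15656.4: below both → same outcome either way.
$35197.9: inside the interval → strictly worse (loss $2579.3).
$31386: inside the interval → strictly worse (loss $6391.2).
$35465.2: inside the interval → strictly worse (loss $2312).
$59380: above both → same outcome either way.
Count: 3.

3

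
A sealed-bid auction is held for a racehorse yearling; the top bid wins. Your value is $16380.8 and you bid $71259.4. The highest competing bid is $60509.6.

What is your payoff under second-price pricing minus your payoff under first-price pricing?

You have the highest bid, so you win under either rule.
Second-price: pay $60509.6 → payoff −$44128.8.
First-price: pay your own bid $71259.4 → payoff −$54878.6.
Difference = −$44128.8 − (−$54878.6) = $10749.8.

$10749.8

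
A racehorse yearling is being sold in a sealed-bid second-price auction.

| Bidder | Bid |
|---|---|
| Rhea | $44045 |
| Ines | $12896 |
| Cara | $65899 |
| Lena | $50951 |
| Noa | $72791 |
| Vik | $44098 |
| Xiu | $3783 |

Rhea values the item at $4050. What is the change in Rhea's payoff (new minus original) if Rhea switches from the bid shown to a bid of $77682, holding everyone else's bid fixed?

−$68741

The highest bid among the other bidders is $72791; Rhea's bid doesn't change that.
Original bid $44045: Rhea is not highest (top rival bid is $72791); payoff $0.
Alternative bid $77682: Rhea is highest, pays the top rival bid $72791; payoff $4050 − $72791 = −$68741.
Change in payoff = −$68741 − ($0) = −$68741.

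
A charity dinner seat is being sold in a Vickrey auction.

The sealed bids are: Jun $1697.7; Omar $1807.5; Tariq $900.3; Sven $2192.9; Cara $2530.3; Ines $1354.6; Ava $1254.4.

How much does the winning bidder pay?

Highest bid: Cara at $2530.3, so Cara wins.
Second-highest bid: Sven at $2192.9 — that is the price the winner pays.

$2192.9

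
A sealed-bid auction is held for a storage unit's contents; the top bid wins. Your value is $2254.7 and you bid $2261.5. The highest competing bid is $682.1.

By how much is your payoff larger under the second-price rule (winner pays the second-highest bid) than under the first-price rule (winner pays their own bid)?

You have the highest bid, so you win under either rule.
Second-price: pay $682.1 → payoff $1572.6.
First-price: pay your own bid $2261.5 → payoff −$6.8.
Difference = $1572.6 − (−$6.8) = $1579.4.

$1579.4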